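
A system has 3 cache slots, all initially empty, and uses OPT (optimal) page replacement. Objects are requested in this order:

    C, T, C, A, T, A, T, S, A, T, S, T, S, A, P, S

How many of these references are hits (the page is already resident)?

11

C → fault, frames {C}
T → fault, frames {C,T}
C → hit
A → fault, frames {C,T,A}
T → hit
A → hit
T → hit
S → fault, evict C, frames {T,A,S}
A → hit
T → hit
S → hit
T → hit
S → hit
A → hit
P → fault, evict A, frames {T,S,P}
S → hit
Hits: 11.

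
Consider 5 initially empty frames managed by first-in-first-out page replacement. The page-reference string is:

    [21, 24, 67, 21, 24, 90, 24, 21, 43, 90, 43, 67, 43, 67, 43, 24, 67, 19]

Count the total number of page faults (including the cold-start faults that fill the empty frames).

6

21 -> fault, frames (21)
24 -> fault, frames (21 24)
67 -> fault, frames (21 24 67)
21 -> hit
24 -> hit
90 -> fault, frames (21 24 67 90)
24 -> hit
21 -> hit
43 -> fault, frames (21 24 67 90 43)
90 -> hit
43 -> hit
67 -> hit
43 -> hit
67 -> hit
43 -> hit
24 -> hit
67 -> hit
19 -> fault, evict 21, frames (24 67 90 43 19)
Page faults: 6.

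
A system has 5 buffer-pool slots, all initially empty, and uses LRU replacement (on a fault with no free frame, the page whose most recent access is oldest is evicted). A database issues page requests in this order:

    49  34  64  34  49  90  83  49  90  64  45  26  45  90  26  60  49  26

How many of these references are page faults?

49: miss, frames {49}
34: miss, frames {49,34}
64: miss, frames {49,34,64}
34: hit
49: hit
90: miss, frames {64,34,49,90}
83: miss, frames {64,34,49,90,83}
49: hit
90: hit
64: hit
45: miss, evict 34, frames {83,49,90,64,45}
26: miss, evict 83, frames {49,90,64,45,26}
45: hit
90: hit
26: hit
60: miss, evict 49, frames {64,45,90,26,60}
49: miss, evict 64, frames {45,90,26,60,49}
26: hit
Page faults: 9.

9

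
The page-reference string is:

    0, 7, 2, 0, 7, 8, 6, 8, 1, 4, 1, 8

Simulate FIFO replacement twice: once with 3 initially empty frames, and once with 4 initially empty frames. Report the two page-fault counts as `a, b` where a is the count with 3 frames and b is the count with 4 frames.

3 frames: F F F . . F F . F F . F → 8 faults.
4 frames: F F F . . F F . F F . . → 7 faults.
7 < 8: adding a frame reduced faults, as is typical.

8, 7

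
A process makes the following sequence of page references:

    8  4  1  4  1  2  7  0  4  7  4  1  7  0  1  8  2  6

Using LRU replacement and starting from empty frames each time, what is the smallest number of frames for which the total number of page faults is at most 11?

f=1: 18 faults
f=2: 15 faults
f=3: 12 faults
f=4: 11 faults
f=5: 9 faults
f=6: 7 faults
f=7: 7 faults
Smallest f with faults ≤ 11 is 4.

4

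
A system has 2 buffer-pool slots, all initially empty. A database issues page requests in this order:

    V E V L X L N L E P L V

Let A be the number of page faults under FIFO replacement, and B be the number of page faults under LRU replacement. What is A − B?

1

Under FIFO: F F . F F . F F F F F F → 10 faults.
Under LRU: F F . F F . F . F F F F → 9 faults.
A − B = 10 − 9 = 1.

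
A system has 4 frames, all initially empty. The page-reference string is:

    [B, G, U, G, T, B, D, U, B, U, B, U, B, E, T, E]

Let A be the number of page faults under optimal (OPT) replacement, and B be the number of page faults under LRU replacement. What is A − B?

Under OPT: F F F . F . F . . . . . . F . . → 6 faults.
Under LRU: F F F . F . F F . . . . . F F . → 8 faults.
A − B = 6 − 8 = -2.

-2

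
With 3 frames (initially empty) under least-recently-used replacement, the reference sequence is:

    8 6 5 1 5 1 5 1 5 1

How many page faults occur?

8: fault, frames [8]
6: fault, frames [8, 6]
5: fault, frames [8, 6, 5]
1: fault, evict 8, frames [6, 5, 1]
5: hit
1: hit
5: hit
1: hit
5: hit
1: hit
Page faults: 4.

4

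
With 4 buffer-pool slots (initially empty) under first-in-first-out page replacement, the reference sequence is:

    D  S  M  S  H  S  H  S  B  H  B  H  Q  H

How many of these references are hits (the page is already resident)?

D → miss, frames (D)
S → miss, frames (D S)
M → miss, frames (D S M)
S → hit
H → miss, frames (D S M H)
S → hit
H → hit
S → hit
B → miss, evict D, frames (S M H B)
H → hit
B → hit
H → hit
Q → miss, evict S, frames (M H B Q)
H → hit
Hits: 8.

8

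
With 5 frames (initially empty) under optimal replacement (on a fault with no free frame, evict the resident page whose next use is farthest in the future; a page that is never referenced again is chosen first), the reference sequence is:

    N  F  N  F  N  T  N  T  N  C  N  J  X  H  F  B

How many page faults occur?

8

N → fault, frames [N]
F → fault, frames [N, F]
N → hit
F → hit
N → hit
T → fault, frames [N, F, T]
N → hit
T → hit
N → hit
C → fault, frames [N, F, T, C]
N → hit
J → fault, frames [N, F, T, C, J]
X → fault, evict J, frames [N, F, T, C, X]
H → fault, evict X, frames [N, F, T, C, H]
F → hit
B → fault, evict H, frames [N, F, T, C, B]
Page faults: 8.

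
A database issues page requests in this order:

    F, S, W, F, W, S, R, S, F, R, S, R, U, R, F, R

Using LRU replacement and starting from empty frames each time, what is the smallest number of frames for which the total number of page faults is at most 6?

f=1: 16 faults
f=2: 11 faults
f=3: 7 faults
f=4: 5 faults
f=5: 5 faults
Smallest f with faults ≤ 6 is 4.

4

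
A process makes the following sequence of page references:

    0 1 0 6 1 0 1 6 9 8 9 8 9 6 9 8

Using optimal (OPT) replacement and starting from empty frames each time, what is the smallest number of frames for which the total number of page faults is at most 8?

f=1: 16 faults
f=2: 9 faults
f=3: 5 faults
f=4: 5 faults
f=5: 5 faults
Smallest f with faults ≤ 8 is 3.

3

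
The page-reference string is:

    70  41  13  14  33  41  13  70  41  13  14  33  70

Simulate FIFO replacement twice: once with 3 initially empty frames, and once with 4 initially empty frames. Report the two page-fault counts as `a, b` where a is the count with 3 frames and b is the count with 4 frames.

3 frames: F F F F F F F F . . F F . → 10 faults.
4 frames: F F F F F . . F F F F F F → 11 faults.
11 > 10: adding a frame increased faults — Belady's anomaly.

10, 11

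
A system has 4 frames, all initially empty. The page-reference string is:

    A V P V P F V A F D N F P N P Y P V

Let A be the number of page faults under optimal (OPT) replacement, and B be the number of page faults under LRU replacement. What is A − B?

-2

Under OPT: F F F . . F . . . F F . . . . F . . → 7 faults.
Under LRU: F F F . . F . . . F F . F . . F . F → 9 faults.
A − B = 7 − 9 = -2.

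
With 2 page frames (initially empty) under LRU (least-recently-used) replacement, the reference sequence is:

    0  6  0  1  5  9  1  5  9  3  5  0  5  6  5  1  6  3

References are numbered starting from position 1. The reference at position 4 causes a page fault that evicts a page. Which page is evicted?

6

pos 1: 0: fault, frames [0]
pos 2: 6: fault, frames [0, 6]
pos 3: 0: hit
pos 4: 1: fault, evict 6, frames [0, 1]
At position 4, page 6 is evicted.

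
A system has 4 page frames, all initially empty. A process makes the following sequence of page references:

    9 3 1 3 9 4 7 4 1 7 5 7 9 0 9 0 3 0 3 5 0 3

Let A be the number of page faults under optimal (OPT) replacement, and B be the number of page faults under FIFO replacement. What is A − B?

Under OPT: F F F . . F F . . . F . . F . . F . . . . . → 8 faults.
Under FIFO: F F F . . F F . . . F . F F . . F . . . . . → 9 faults.
A − B = 8 − 9 = -1.

-1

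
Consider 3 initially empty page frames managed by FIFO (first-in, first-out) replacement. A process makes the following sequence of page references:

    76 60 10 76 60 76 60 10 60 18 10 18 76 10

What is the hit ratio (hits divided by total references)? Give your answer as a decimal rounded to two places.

0.64

76: miss, frames (76)
60: miss, frames (76 60)
10: miss, frames (76 60 10)
76: hit
60: hit
76: hit
60: hit
10: hit
60: hit
18: miss, evict 76, frames (60 10 18)
10: hit
18: hit
76: miss, evict 60, frames (10 18 76)
10: hit
Hits: 9 of 14 references → 9/14 = 0.6429.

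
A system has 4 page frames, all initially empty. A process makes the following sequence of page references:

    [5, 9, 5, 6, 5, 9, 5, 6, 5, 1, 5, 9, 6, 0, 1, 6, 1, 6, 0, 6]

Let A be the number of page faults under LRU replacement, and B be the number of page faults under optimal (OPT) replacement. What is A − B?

Under LRU: F F . F . . . . . F . . . F F . . . . . → 6 faults.
Under OPT: F F . F . . . . . F . . . F . . . . . . → 5 faults.
A − B = 6 − 5 = 1.

1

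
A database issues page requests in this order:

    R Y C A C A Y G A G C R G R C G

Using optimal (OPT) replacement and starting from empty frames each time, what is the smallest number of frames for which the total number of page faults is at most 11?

2

f=1: 16 faults
f=2: 9 faults
f=3: 6 faults
f=4: 5 faults
f=5: 5 faults
Smallest f with faults ≤ 11 is 2.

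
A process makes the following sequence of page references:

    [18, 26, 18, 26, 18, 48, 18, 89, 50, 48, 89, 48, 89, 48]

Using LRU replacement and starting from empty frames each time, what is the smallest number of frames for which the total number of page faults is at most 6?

f=1: 14 faults
f=2: 7 faults
f=3: 6 faults
f=4: 5 faults
f=5: 5 faults
Smallest f with faults ≤ 6 is 3.

3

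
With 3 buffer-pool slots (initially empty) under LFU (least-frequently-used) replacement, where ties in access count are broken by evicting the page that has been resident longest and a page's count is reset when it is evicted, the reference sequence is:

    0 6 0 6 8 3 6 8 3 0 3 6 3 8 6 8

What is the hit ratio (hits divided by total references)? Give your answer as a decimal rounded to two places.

0 → miss, frames {0}
6 → miss, frames {0,6}
0 → hit
6 → hit
8 → miss, frames {0,6,8}
3 → miss, evict 8, frames {0,6,3}
6 → hit
8 → miss, evict 3, frames {0,6,8}
3 → miss, evict 8, frames {0,6,3}
0 → hit
3 → hit
6 → hit
3 → hit
8 → miss, evict 0, frames {6,3,8}
6 → hit
8 → hit
Hits: 9 of 16 references → 9/16 = 0.5625.

0.56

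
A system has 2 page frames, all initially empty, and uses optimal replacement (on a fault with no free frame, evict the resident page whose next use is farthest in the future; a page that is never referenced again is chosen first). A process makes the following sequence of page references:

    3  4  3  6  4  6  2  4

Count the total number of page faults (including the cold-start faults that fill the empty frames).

3: miss, frames {3}
4: miss, frames {3,4}
3: hit
6: miss, evict 3, frames {4,6}
4: hit
6: hit
2: miss, evict 6, frames {4,2}
4: hit
Page faults: 4.

4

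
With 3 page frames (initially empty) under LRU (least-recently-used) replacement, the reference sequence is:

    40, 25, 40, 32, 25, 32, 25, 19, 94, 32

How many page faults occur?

40 → fault, frames {40}
25 → fault, frames {40,25}
40 → hit
32 → fault, frames {25,40,32}
25 → hit
32 → hit
25 → hit
19 → fault, evict 40, frames {32,25,19}
94 → fault, evict 32, frames {25,19,94}
32 → fault, evict 25, frames {19,94,32}
Page faults: 6.

6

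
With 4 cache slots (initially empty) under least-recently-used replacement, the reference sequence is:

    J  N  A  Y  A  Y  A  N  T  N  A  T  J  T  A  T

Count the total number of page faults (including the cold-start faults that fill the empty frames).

6

J -> fault, frames (J)
N -> fault, frames (J N)
A -> fault, frames (J N A)
Y -> fault, frames (J N A Y)
A -> hit
Y -> hit
A -> hit
N -> hit
T -> fault, evict J, frames (Y A N T)
N -> hit
A -> hit
T -> hit
J -> fault, evict Y, frames (N A T J)
T -> hit
A -> hit
T -> hit
Page faults: 6.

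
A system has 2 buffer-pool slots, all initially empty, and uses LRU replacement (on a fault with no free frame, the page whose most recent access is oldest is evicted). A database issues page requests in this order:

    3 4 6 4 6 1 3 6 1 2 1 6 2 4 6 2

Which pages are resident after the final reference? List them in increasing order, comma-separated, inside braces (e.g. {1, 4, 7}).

3: miss, frames [3]
4: miss, frames [3, 4]
6: miss, evict 3, frames [4, 6]
4: hit
6: hit
1: miss, evict 4, frames [6, 1]
3: miss, evict 6, frames [1, 3]
6: miss, evict 1, frames [3, 6]
1: miss, evict 3, frames [6, 1]
2: miss, evict 6, frames [1, 2]
1: hit
6: miss, evict 2, frames [1, 6]
2: miss, evict 1, frames [6, 2]
4: miss, evict 6, frames [2, 4]
6: miss, evict 2, frames [4, 6]
2: miss, evict 4, frames [6, 2]

{2, 6}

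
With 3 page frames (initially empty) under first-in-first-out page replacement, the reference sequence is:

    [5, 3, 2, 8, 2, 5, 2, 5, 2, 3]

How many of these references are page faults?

6

5 -> fault, frames {5}
3 -> fault, frames {5,3}
2 -> fault, frames {5,3,2}
8 -> fault, evict 5, frames {3,2,8}
2 -> hit
5 -> fault, evict 3, frames {2,8,5}
2 -> hit
5 -> hit
2 -> hit
3 -> fault, evict 2, frames {8,5,3}
Page faults: 6.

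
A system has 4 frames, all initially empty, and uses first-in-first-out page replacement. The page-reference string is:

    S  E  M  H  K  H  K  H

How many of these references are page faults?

5

S: miss, frames (S)
E: miss, frames (S E)
M: miss, frames (S E M)
H: miss, frames (S E M H)
K: miss, evict S, frames (E M H K)
H: hit
K: hit
H: hit
Page faults: 5.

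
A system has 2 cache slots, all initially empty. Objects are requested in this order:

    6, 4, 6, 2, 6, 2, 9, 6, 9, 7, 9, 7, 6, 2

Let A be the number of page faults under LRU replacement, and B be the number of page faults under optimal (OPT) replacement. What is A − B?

1

Under LRU: F F . F . . F F . F . . F F → 8 faults.
Under OPT: F F . F . . F . . F . . F F → 7 faults.
A − B = 8 − 7 = 1.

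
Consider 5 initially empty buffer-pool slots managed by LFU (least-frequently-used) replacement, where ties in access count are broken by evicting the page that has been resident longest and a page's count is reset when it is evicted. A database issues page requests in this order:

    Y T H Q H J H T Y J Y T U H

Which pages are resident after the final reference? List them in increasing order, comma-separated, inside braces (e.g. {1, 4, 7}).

Y -> miss, frames [Y]
T -> miss, frames [Y, T]
H -> miss, frames [Y, T, H]
Q -> miss, frames [Y, T, H, Q]
H -> hit
J -> miss, frames [Y, T, H, Q, J]
H -> hit
T -> hit
Y -> hit
J -> hit
Y -> hit
T -> hit
U -> miss, evict Q, frames [Y, T, H, J, U]
H -> hit

{H, J, T, U, Y}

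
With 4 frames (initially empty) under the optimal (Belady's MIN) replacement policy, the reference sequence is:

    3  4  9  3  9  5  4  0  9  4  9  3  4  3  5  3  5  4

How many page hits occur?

3: fault, frames {3}
4: fault, frames {3,4}
9: fault, frames {3,4,9}
3: hit
9: hit
5: fault, frames {3,4,9,5}
4: hit
0: fault, evict 5, frames {3,4,9,0}
9: hit
4: hit
9: hit
3: hit
4: hit
3: hit
5: fault, evict 0, frames {3,4,9,5}
3: hit
5: hit
4: hit
Hits: 12.

12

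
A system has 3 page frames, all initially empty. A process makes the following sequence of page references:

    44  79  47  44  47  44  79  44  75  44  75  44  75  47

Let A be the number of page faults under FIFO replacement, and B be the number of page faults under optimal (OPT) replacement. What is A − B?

1

Under FIFO: F F F . . . . . F F . . . . → 5 faults.
Under OPT: F F F . . . . . F . . . . . → 4 faults.
A − B = 5 − 4 = 1.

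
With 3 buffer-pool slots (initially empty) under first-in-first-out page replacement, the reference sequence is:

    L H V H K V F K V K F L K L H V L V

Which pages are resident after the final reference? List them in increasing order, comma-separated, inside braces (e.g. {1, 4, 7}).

{H, L, V}

L -> fault, frames (L)
H -> fault, frames (L H)
V -> fault, frames (L H V)
H -> hit
K -> fault, evict L, frames (H V K)
V -> hit
F -> fault, evict H, frames (V K F)
K -> hit
V -> hit
K -> hit
F -> hit
L -> fault, evict V, frames (K F L)
K -> hit
L -> hit
H -> fault, evict K, frames (F L H)
V -> fault, evict F, frames (L H V)
L -> hit
V -> hit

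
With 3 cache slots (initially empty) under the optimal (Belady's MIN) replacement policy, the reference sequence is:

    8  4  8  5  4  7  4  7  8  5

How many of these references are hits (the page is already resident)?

5

8: fault, frames [8]
4: fault, frames [8, 4]
8: hit
5: fault, frames [8, 4, 5]
4: hit
7: fault, evict 5, frames [8, 4, 7]
4: hit
7: hit
8: hit
5: fault, evict 7, frames [8, 4, 5]
Hits: 5.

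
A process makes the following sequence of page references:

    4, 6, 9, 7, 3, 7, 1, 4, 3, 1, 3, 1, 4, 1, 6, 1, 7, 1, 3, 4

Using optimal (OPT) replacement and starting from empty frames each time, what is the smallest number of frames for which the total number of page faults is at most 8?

4

f=1: 20 faults
f=2: 13 faults
f=3: 9 faults
f=4: 7 faults
f=5: 6 faults
f=6: 6 faults
Smallest f with faults ≤ 8 is 4.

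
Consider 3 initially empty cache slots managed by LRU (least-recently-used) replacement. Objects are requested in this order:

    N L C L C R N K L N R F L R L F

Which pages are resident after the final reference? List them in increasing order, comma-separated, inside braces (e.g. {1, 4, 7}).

{F, L, R}

N -> miss, frames [N]
L -> miss, frames [N, L]
C -> miss, frames [N, L, C]
L -> hit
C -> hit
R -> miss, evict N, frames [L, C, R]
N -> miss, evict L, frames [C, R, N]
K -> miss, evict C, frames [R, N, K]
L -> miss, evict R, frames [N, K, L]
N -> hit
R -> miss, evict K, frames [L, N, R]
F -> miss, evict L, frames [N, R, F]
L -> miss, evict N, frames [R, F, L]
R -> hit
L -> hit
F -> hit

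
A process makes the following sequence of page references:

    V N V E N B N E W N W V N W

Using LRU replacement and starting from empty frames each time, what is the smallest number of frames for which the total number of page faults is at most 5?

5

f=1: 14 faults
f=2: 11 faults
f=3: 6 faults
f=4: 6 faults
f=5: 5 faults
Smallest f with faults ≤ 5 is 5.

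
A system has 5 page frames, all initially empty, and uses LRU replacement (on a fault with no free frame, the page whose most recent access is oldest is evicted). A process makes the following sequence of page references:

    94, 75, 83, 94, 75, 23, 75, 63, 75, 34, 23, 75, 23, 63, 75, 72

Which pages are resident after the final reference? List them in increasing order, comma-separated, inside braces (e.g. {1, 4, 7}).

{23, 34, 63, 72, 75}

94 → miss, frames {94}
75 → miss, frames {94,75}
83 → miss, frames {94,75,83}
94 → hit
75 → hit
23 → miss, frames {83,94,75,23}
75 → hit
63 → miss, frames {83,94,23,75,63}
75 → hit
34 → miss, evict 83, frames {94,23,63,75,34}
23 → hit
75 → hit
23 → hit
63 → hit
75 → hit
72 → miss, evict 94, frames {34,23,63,75,72}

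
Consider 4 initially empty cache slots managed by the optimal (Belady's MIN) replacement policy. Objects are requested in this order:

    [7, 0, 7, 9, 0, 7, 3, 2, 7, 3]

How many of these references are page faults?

5

7: miss, frames (7)
0: miss, frames (7 0)
7: hit
9: miss, frames (7 0 9)
0: hit
7: hit
3: miss, frames (7 0 9 3)
2: miss, evict 9, frames (7 0 3 2)
7: hit
3: hit
Page faults: 5.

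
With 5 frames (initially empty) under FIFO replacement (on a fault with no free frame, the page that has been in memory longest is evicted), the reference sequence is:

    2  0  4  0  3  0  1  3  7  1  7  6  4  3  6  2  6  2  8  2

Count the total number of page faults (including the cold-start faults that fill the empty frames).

2 → miss, frames [2]
0 → miss, frames [2, 0]
4 → miss, frames [2, 0, 4]
0 → hit
3 → miss, frames [2, 0, 4, 3]
0 → hit
1 → miss, frames [2, 0, 4, 3, 1]
3 → hit
7 → miss, evict 2, frames [0, 4, 3, 1, 7]
1 → hit
7 → hit
6 → miss, evict 0, frames [4, 3, 1, 7, 6]
4 → hit
3 → hit
6 → hit
2 → miss, evict 4, frames [3, 1, 7, 6, 2]
6 → hit
2 → hit
8 → miss, evict 3, frames [1, 7, 6, 2, 8]
2 → hit
Page faults: 9.

9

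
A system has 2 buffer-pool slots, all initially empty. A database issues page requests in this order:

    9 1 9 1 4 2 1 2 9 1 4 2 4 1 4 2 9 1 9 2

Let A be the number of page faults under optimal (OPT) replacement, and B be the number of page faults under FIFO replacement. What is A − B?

-3

Under OPT: F F . . F F . . F . F F . F . F F . . F → 11 faults.
Under FIFO: F F . . F F F . F . F F . F F F F F . F → 14 faults.
A − B = 11 − 14 = -3.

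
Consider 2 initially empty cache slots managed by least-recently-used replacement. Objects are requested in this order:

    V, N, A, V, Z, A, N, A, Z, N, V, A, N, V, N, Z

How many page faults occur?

14

V: miss, frames [V]
N: miss, frames [V, N]
A: miss, evict V, frames [N, A]
V: miss, evict N, frames [A, V]
Z: miss, evict A, frames [V, Z]
A: miss, evict V, frames [Z, A]
N: miss, evict Z, frames [A, N]
A: hit
Z: miss, evict N, frames [A, Z]
N: miss, evict A, frames [Z, N]
V: miss, evict Z, frames [N, V]
A: miss, evict N, frames [V, A]
N: miss, evict V, frames [A, N]
V: miss, evict A, frames [N, V]
N: hit
Z: miss, evict V, frames [N, Z]
Page faults: 14.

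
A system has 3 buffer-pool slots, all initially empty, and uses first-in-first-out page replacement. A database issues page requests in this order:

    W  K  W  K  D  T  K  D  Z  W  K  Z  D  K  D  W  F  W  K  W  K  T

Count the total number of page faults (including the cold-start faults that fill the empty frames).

W -> fault, frames {W}
K -> fault, frames {W,K}
W -> hit
K -> hit
D -> fault, frames {W,K,D}
T -> fault, evict W, frames {K,D,T}
K -> hit
D -> hit
Z -> fault, evict K, frames {D,T,Z}
W -> fault, evict D, frames {T,Z,W}
K -> fault, evict T, frames {Z,W,K}
Z -> hit
D -> fault, evict Z, frames {W,K,D}
K -> hit
D -> hit
W -> hit
F -> fault, evict W, frames {K,D,F}
W -> fault, evict K, frames {D,F,W}
K -> fault, evict D, frames {F,W,K}
W -> hit
K -> hit
T -> fault, evict F, frames {W,K,T}
Page faults: 12.

12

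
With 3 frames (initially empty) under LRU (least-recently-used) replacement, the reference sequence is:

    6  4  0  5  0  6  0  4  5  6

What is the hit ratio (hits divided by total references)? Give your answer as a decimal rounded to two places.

0.20

6 → miss, frames [6]
4 → miss, frames [6, 4]
0 → miss, frames [6, 4, 0]
5 → miss, evict 6, frames [4, 0, 5]
0 → hit
6 → miss, evict 4, frames [5, 0, 6]
0 → hit
4 → miss, evict 5, frames [6, 0, 4]
5 → miss, evict 6, frames [0, 4, 5]
6 → miss, evict 0, frames [4, 5, 6]
Hits: 2 of 10 references → 2/10 = 0.2000.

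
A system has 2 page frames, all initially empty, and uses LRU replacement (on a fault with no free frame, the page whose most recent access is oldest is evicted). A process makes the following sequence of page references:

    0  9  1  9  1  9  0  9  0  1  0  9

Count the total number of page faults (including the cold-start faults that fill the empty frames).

0 → fault, frames [0]
9 → fault, frames [0, 9]
1 → fault, evict 0, frames [9, 1]
9 → hit
1 → hit
9 → hit
0 → fault, evict 1, frames [9, 0]
9 → hit
0 → hit
1 → fault, evict 9, frames [0, 1]
0 → hit
9 → fault, evict 1, frames [0, 9]
Page faults: 6.

6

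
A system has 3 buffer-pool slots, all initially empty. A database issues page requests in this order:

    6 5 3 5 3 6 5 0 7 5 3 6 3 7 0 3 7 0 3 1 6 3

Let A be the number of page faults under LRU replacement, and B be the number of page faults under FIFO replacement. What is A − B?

-2

Under LRU: F F F . . . . F F . F F . F F . . . . F F . → 11 faults.
Under FIFO: F F F . . . . F F F F F . F F F . . . F F . → 13 faults.
A − B = 11 − 13 = -2.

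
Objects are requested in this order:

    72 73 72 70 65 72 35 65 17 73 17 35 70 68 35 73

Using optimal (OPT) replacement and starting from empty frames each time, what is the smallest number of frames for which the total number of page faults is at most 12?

f=1: 16 faults
f=2: 11 faults
f=3: 8 faults
f=4: 7 faults
f=5: 7 faults
f=6: 7 faults
f=7: 7 faults
Smallest f with faults ≤ 12 is 2.

2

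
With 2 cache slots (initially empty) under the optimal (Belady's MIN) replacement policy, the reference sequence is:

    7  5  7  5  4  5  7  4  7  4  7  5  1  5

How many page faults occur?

7 → fault, frames [7]
5 → fault, frames [7, 5]
7 → hit
5 → hit
4 → fault, evict 7, frames [5, 4]
5 → hit
7 → fault, evict 5, frames [4, 7]
4 → hit
7 → hit
4 → hit
7 → hit
5 → fault, evict 7, frames [4, 5]
1 → fault, evict 4, frames [5, 1]
5 → hit
Page faults: 6.

6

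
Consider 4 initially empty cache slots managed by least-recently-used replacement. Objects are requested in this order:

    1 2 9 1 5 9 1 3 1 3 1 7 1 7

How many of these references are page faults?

1 -> fault, frames (1)
2 -> fault, frames (1 2)
9 -> fault, frames (1 2 9)
1 -> hit
5 -> fault, frames (2 9 1 5)
9 -> hit
1 -> hit
3 -> fault, evict 2, frames (5 9 1 3)
1 -> hit
3 -> hit
1 -> hit
7 -> fault, evict 5, frames (9 3 1 7)
1 -> hit
7 -> hit
Page faults: 6.

6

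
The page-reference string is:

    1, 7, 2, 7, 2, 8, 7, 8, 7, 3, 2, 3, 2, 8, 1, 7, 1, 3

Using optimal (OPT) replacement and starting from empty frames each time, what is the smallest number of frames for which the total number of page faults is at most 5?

f=1: 18 faults
f=2: 10 faults
f=3: 7 faults
f=4: 6 faults
f=5: 5 faults
Smallest f with faults ≤ 5 is 5.

5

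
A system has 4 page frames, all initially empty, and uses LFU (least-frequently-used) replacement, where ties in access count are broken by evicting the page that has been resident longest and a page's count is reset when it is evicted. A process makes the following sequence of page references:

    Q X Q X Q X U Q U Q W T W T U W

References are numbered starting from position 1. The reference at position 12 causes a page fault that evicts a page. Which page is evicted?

pos 1: Q: fault, frames (Q)
pos 2: X: fault, frames (Q X)
pos 3: Q: hit
pos 4: X: hit
pos 5: Q: hit
pos 6: X: hit
pos 7: U: fault, frames (Q X U)
pos 8: Q: hit
pos 9: U: hit
pos 10: Q: hit
pos 11: W: fault, frames (Q X U W)
pos 12: T: fault, evict W, frames (Q X U T)
At position 12, page W is evicted.

W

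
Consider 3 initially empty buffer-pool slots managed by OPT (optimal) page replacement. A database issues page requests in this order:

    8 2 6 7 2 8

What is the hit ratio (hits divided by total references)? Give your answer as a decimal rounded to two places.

0.33

8 → fault, frames (8)
2 → fault, frames (8 2)
6 → fault, frames (8 2 6)
7 → fault, evict 6, frames (8 2 7)
2 → hit
8 → hit
Hits: 2 of 6 references → 2/6 = 0.3333.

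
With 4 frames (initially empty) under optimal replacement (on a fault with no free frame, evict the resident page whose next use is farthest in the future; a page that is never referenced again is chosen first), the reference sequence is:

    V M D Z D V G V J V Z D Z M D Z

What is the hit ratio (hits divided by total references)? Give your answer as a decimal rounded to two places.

V -> fault, frames (V)
M -> fault, frames (V M)
D -> fault, frames (V M D)
Z -> fault, frames (V M D Z)
D -> hit
V -> hit
G -> fault, evict M, frames (V D Z G)
V -> hit
J -> fault, evict G, frames (V D Z J)
V -> hit
Z -> hit
D -> hit
Z -> hit
M -> fault, evict J, frames (V D Z M)
D -> hit
Z -> hit
Hits: 9 of 16 references → 9/16 = 0.5625.

0.56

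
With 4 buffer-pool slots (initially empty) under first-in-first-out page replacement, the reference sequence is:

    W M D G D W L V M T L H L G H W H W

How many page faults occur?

12

W -> miss, frames (W)
M -> miss, frames (W M)
D -> miss, frames (W M D)
G -> miss, frames (W M D G)
D -> hit
W -> hit
L -> miss, evict W, frames (M D G L)
V -> miss, evict M, frames (D G L V)
M -> miss, evict D, frames (G L V M)
T -> miss, evict G, frames (L V M T)
L -> hit
H -> miss, evict L, frames (V M T H)
L -> miss, evict V, frames (M T H L)
G -> miss, evict M, frames (T H L G)
H -> hit
W -> miss, evict T, frames (H L G W)
H -> hit
W -> hit
Page faults: 12.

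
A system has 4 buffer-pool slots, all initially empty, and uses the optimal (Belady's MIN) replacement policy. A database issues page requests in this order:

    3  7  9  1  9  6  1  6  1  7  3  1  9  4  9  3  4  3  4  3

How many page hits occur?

3: fault, frames (3)
7: fault, frames (3 7)
9: fault, frames (3 7 9)
1: fault, frames (3 7 9 1)
9: hit
6: fault, evict 9, frames (3 7 1 6)
1: hit
6: hit
1: hit
7: hit
3: hit
1: hit
9: fault, evict 6, frames (3 7 1 9)
4: fault, evict 1, frames (3 7 9 4)
9: hit
3: hit
4: hit
3: hit
4: hit
3: hit
Hits: 13.

13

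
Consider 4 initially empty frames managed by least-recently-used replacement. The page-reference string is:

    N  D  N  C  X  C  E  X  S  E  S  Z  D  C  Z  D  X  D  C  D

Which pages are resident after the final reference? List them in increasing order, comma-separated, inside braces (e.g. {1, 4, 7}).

N -> fault, frames (N)
D -> fault, frames (N D)
N -> hit
C -> fault, frames (D N C)
X -> fault, frames (D N C X)
C -> hit
E -> fault, evict D, frames (N X C E)
X -> hit
S -> fault, evict N, frames (C E X S)
E -> hit
S -> hit
Z -> fault, evict C, frames (X E S Z)
D -> fault, evict X, frames (E S Z D)
C -> fault, evict E, frames (S Z D C)
Z -> hit
D -> hit
X -> fault, evict S, frames (C Z D X)
D -> hit
C -> hit
D -> hit

{C, D, X, Z}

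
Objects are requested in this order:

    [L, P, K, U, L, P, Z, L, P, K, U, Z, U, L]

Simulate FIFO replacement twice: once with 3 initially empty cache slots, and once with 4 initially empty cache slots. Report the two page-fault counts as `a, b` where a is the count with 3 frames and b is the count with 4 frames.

10, 11

3 frames: F F F F F F F . . F F . . F → 10 faults.
4 frames: F F F F . . F F F F F F . F → 11 faults.
11 > 10: adding a frame increased faults — Belady's anomaly.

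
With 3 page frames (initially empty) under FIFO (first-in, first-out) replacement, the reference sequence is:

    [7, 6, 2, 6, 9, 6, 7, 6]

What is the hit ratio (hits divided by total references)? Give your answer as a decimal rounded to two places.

0.25

7: fault, frames {7}
6: fault, frames {7,6}
2: fault, frames {7,6,2}
6: hit
9: fault, evict 7, frames {6,2,9}
6: hit
7: fault, evict 6, frames {2,9,7}
6: fault, evict 2, frames {9,7,6}
Hits: 2 of 8 references → 2/8 = 0.2500.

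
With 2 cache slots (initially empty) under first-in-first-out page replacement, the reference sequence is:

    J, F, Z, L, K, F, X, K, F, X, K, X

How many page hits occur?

1

J → fault, frames [J]
F → fault, frames [J, F]
Z → fault, evict J, frames [F, Z]
L → fault, evict F, frames [Z, L]
K → fault, evict Z, frames [L, K]
F → fault, evict L, frames [K, F]
X → fault, evict K, frames [F, X]
K → fault, evict F, frames [X, K]
F → fault, evict X, frames [K, F]
X → fault, evict K, frames [F, X]
K → fault, evict F, frames [X, K]
X → hit
Hits: 1.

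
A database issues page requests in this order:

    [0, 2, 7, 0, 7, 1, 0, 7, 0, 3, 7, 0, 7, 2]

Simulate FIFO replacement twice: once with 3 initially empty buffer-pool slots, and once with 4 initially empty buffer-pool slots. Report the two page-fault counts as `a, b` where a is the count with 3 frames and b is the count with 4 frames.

3 frames: F F F . . F F . . F F . . F → 8 faults.
4 frames: F F F . . F . . . F . F . F → 7 faults.
7 < 8: adding a frame reduced faults, as is typical.

8, 7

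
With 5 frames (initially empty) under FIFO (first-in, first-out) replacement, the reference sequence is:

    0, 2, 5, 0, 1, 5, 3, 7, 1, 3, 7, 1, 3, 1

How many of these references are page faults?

6

0 -> fault, frames [0]
2 -> fault, frames [0, 2]
5 -> fault, frames [0, 2, 5]
0 -> hit
1 -> fault, frames [0, 2, 5, 1]
5 -> hit
3 -> fault, frames [0, 2, 5, 1, 3]
7 -> fault, evict 0, frames [2, 5, 1, 3, 7]
1 -> hit
3 -> hit
7 -> hit
1 -> hit
3 -> hit
1 -> hit
Page faults: 6.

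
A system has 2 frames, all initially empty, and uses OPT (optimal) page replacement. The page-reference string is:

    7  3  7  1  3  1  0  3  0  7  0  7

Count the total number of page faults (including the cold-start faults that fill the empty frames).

5

7 → fault, frames [7]
3 → fault, frames [7, 3]
7 → hit
1 → fault, evict 7, frames [3, 1]
3 → hit
1 → hit
0 → fault, evict 1, frames [3, 0]
3 → hit
0 → hit
7 → fault, evict 3, frames [0, 7]
0 → hit
7 → hit
Page faults: 5.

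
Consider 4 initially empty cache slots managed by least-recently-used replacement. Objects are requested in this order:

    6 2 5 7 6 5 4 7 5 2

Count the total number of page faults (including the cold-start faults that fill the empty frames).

6

6: fault, frames [6]
2: fault, frames [6, 2]
5: fault, frames [6, 2, 5]
7: fault, frames [6, 2, 5, 7]
6: hit
5: hit
4: fault, evict 2, frames [7, 6, 5, 4]
7: hit
5: hit
2: fault, evict 6, frames [4, 7, 5, 2]
Page faults: 6.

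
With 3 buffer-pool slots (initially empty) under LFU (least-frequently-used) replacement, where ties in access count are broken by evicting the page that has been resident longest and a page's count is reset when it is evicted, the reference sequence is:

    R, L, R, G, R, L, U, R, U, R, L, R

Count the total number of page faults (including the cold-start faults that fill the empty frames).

4

R -> fault, frames {R}
L -> fault, frames {R,L}
R -> hit
G -> fault, frames {R,L,G}
R -> hit
L -> hit
U -> fault, evict G, frames {R,L,U}
R -> hit
U -> hit
R -> hit
L -> hit
R -> hit
Page faults: 4.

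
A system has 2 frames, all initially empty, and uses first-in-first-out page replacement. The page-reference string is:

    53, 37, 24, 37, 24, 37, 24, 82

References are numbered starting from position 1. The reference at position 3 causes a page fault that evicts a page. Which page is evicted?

pos 1: 53: miss, frames {53}
pos 2: 37: miss, frames {53,37}
pos 3: 24: miss, evict 53, frames {37,24}
At position 3, page 53 is evicted.

53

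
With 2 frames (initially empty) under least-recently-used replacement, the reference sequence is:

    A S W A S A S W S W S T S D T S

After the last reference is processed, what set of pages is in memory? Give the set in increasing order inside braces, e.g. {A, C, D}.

{S, T}

A -> miss, frames [A]
S -> miss, frames [A, S]
W -> miss, evict A, frames [S, W]
A -> miss, evict S, frames [W, A]
S -> miss, evict W, frames [A, S]
A -> hit
S -> hit
W -> miss, evict A, frames [S, W]
S -> hit
W -> hit
S -> hit
T -> miss, evict W, frames [S, T]
S -> hit
D -> miss, evict T, frames [S, D]
T -> miss, evict S, frames [D, T]
S -> miss, evict D, frames [T, S]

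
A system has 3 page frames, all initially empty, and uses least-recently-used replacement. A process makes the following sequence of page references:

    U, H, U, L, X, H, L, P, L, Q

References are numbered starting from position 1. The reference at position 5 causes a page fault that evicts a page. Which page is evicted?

pos 1: U: miss, frames [U]
pos 2: H: miss, frames [U, H]
pos 3: U: hit
pos 4: L: miss, frames [H, U, L]
pos 5: X: miss, evict H, frames [U, L, X]
At position 5, page H is evicted.

H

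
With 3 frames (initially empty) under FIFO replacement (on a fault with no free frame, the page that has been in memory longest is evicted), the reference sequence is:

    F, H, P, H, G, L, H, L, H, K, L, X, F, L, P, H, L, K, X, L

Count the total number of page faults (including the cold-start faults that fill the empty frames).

15

F → fault, frames {F}
H → fault, frames {F,H}
P → fault, frames {F,H,P}
H → hit
G → fault, evict F, frames {H,P,G}
L → fault, evict H, frames {P,G,L}
H → fault, evict P, frames {G,L,H}
L → hit
H → hit
K → fault, evict G, frames {L,H,K}
L → hit
X → fault, evict L, frames {H,K,X}
F → fault, evict H, frames {K,X,F}
L → fault, evict K, frames {X,F,L}
P → fault, evict X, frames {F,L,P}
H → fault, evict F, frames {L,P,H}
L → hit
K → fault, evict L, frames {P,H,K}
X → fault, evict P, frames {H,K,X}
L → fault, evict H, frames {K,X,L}
Page faults: 15.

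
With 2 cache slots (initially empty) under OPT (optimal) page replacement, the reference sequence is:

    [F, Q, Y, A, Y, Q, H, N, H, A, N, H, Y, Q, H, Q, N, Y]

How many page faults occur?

F → fault, frames (F)
Q → fault, frames (F Q)
Y → fault, evict F, frames (Q Y)
A → fault, evict Q, frames (Y A)
Y → hit
Q → fault, evict Y, frames (A Q)
H → fault, evict Q, frames (A H)
N → fault, evict A, frames (H N)
H → hit
A → fault, evict H, frames (N A)
N → hit
H → fault, evict A, frames (N H)
Y → fault, evict N, frames (H Y)
Q → fault, evict Y, frames (H Q)
H → hit
Q → hit
N → fault, evict Q, frames (H N)
Y → fault, evict N, frames (H Y)
Page faults: 13.

13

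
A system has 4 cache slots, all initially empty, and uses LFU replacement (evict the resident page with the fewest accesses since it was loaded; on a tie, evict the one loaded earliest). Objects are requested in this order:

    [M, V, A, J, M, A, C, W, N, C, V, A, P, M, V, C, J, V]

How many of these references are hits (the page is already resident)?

M → fault, frames (M)
V → fault, frames (M V)
A → fault, frames (M V A)
J → fault, frames (M V A J)
M → hit
A → hit
C → fault, evict V, frames (M A J C)
W → fault, evict J, frames (M A C W)
N → fault, evict C, frames (M A W N)
C → fault, evict W, frames (M A N C)
V → fault, evict N, frames (M A C V)
A → hit
P → fault, evict C, frames (M A V P)
M → hit
V → hit
C → fault, evict P, frames (M A V C)
J → fault, evict C, frames (M A V J)
V → hit
Hits: 6.

6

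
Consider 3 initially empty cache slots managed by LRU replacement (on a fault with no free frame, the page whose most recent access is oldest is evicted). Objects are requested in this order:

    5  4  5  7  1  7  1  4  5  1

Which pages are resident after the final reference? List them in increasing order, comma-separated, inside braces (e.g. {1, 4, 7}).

{1, 4, 5}

5: fault, frames {5}
4: fault, frames {5,4}
5: hit
7: fault, frames {4,5,7}
1: fault, evict 4, frames {5,7,1}
7: hit
1: hit
4: fault, evict 5, frames {7,1,4}
5: fault, evict 7, frames {1,4,5}
1: hit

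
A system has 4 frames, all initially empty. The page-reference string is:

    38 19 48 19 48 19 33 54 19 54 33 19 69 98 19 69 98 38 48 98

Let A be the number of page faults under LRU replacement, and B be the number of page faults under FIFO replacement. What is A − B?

Under LRU: F F F . . . F F . . . . F F . . . F F . → 9 faults.
Under FIFO: F F F . . . F F . . . . F F F . . F F . → 10 faults.
A − B = 9 − 10 = -1.

-1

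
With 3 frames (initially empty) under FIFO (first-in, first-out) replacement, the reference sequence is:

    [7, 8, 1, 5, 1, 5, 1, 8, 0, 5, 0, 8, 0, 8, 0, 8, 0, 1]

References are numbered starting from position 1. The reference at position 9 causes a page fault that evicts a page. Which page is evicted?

pos 1: 7 -> miss, frames {7}
pos 2: 8 -> miss, frames {7,8}
pos 3: 1 -> miss, frames {7,8,1}
pos 4: 5 -> miss, evict 7, frames {8,1,5}
pos 5: 1 -> hit
pos 6: 5 -> hit
pos 7: 1 -> hit
pos 8: 8 -> hit
pos 9: 0 -> miss, evict 8, frames {1,5,0}
At position 9, page 8 is evicted.

8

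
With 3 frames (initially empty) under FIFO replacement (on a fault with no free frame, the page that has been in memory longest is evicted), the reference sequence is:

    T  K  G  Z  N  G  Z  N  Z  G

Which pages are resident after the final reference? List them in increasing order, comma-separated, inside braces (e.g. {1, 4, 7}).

{G, N, Z}

T → fault, frames (T)
K → fault, frames (T K)
G → fault, frames (T K G)
Z → fault, evict T, frames (K G Z)
N → fault, evict K, frames (G Z N)
G → hit
Z → hit
N → hit
Z → hit
G → hit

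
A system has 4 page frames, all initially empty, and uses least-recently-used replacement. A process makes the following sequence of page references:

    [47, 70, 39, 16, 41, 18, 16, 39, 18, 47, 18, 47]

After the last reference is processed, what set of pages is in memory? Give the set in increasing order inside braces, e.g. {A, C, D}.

47: miss, frames [47]
70: miss, frames [47, 70]
39: miss, frames [47, 70, 39]
16: miss, frames [47, 70, 39, 16]
41: miss, evict 47, frames [70, 39, 16, 41]
18: miss, evict 70, frames [39, 16, 41, 18]
16: hit
39: hit
18: hit
47: miss, evict 41, frames [16, 39, 18, 47]
18: hit
47: hit

{16, 18, 39, 47}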